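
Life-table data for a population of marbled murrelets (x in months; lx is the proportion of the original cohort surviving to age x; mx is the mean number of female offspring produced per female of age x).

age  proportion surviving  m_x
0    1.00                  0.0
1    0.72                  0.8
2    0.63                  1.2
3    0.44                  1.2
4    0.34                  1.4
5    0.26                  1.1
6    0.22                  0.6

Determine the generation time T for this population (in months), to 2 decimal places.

lx·mx: 0, 0.576, 0.756, 0.528, 0.476, 0.286, 0.132 → R0 = 2.754
x·lx·mx: 0, 0.576, 1.512, 1.584, 1.904, 1.43, 0.792 → Σ = 7.798
T = 7.798 / 2.754 = 2.831518… → 2.83

2.83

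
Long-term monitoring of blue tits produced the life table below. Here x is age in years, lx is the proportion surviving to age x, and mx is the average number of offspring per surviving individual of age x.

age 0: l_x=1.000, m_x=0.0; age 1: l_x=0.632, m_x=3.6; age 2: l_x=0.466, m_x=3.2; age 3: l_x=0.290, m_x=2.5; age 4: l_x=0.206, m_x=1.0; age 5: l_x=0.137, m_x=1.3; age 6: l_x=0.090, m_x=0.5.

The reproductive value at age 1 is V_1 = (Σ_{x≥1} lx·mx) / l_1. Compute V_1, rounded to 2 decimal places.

lx·mx for x ≥ 1: 2.2752, 1.4912, 0.725, 0.206, 0.1781, 0.045 → sum = 4.9205
V_1 = 4.9205 / l_1 = 4.9205 / 0.632 = 7.785601… → 7.79

7.79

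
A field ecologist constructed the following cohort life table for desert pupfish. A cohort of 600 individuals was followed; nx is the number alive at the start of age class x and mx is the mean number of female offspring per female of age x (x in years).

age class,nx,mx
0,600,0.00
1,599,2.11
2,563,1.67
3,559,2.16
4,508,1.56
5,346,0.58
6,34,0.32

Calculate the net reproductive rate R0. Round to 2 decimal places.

7.36

lx = nx/n0 = nx/600: 1, 0.99833…, 0.93833…, 0.93167…, 0.84667…, 0.57667…, 0.05667…
lx·mx by age: 0, 2.106483…, 1.567017…, 2.0124…, 1.3208…, 0.334467…, 0.018133…
R0 = Σ lx·mx = 7.3593… → 7.36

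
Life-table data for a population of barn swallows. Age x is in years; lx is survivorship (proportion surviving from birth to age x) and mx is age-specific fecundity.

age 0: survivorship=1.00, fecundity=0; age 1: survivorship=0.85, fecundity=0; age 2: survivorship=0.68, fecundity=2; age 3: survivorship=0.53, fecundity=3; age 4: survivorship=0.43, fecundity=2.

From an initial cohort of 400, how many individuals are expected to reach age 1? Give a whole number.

Expected survivors = N0 · l_1 = 400 × 0.85 = 340 → 340

340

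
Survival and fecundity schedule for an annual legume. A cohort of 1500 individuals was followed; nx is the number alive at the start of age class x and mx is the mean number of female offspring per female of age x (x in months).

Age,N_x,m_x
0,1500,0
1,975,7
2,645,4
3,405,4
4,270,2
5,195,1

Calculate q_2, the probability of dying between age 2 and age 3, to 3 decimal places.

0.372

lx = nx/n0 = nx/1500: 1, 0.65, 0.43, 0.27, 0.18, 0.13
q_2 = (l_2 − l_3) / l_2 = (0.43 − 0.27) / 0.43
     = 0.16 / 0.43 = 0.372093… → 0.372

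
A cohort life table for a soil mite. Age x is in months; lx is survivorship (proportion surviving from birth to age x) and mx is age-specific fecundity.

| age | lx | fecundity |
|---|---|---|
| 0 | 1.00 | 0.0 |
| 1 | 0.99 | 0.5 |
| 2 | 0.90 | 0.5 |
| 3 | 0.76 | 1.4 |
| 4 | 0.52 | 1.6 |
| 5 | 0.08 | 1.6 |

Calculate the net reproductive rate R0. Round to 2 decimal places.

lx·mx by age: 0, 0.495, 0.45, 1.064, 0.832, 0.128
R0 = Σ lx·mx = 2.969 → 2.97

2.97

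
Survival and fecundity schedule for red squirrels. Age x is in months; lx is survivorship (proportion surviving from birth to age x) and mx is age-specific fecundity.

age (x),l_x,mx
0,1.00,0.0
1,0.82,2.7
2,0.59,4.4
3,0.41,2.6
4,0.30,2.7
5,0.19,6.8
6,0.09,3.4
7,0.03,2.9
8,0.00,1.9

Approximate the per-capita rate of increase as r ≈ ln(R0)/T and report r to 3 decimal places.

R0 = Σ lx·mx = 0 + 2.214 + 2.596 + 1.066 + 0.81 + 1.292 + 0.306 + 0.087 + 0 = 8.371
Σ x·lx·mx = 22.749; T = 22.749/8.371 = 2.7176…
r ≈ ln(R0)/T = ln(8.371)/2.7176… = 0.78186… → 0.782

0.782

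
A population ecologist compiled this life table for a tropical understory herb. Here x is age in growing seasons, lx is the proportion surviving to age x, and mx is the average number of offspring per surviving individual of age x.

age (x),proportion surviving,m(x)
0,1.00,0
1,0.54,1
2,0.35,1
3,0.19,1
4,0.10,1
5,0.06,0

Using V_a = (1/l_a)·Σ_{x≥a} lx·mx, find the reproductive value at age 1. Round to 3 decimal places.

lx·mx for x ≥ 1: 0.54, 0.35, 0.19, 0.1, 0 → sum = 1.18
V_1 = 1.18 / l_1 = 1.18 / 0.54 = 2.185185… → 2.185

2.185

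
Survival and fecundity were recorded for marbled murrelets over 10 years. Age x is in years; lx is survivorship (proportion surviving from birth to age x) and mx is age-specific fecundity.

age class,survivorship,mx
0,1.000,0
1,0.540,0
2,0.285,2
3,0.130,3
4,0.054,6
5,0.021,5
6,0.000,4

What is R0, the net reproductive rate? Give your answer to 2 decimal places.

1.39

lx·mx by age: 0, 0, 0.57, 0.39, 0.324, 0.105, 0
R0 = Σ lx·mx = 1.389 → 1.39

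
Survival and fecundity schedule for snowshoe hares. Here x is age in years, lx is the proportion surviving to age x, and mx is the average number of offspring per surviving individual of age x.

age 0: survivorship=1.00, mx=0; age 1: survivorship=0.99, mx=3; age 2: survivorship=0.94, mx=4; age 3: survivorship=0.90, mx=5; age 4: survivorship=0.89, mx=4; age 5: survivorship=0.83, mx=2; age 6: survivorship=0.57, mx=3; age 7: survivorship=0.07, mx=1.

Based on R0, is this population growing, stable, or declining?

growing

R0 = Σ lx·mx = 0 + 2.97 + 3.76 + 4.5 + 3.56 + 1.66 + 1.71 + 0.07 = 18.23
R0 > 1, so the population is growing.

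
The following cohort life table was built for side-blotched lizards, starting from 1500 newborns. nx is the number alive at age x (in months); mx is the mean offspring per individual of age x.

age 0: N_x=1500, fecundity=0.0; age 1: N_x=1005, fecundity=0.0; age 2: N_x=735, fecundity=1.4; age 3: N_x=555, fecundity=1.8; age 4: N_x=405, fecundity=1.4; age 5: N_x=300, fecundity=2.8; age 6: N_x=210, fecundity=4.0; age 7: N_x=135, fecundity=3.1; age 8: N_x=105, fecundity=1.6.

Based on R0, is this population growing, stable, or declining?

growing

lx = nx/n0 = nx/1500: 1, 0.67, 0.49, 0.37, 0.27, 0.2, 0.14, 0.09, 0.07
R0 = Σ lx·mx = 0 + 0 + 0.686 + 0.666 + 0.378 + 0.56 + 0.56 + 0.279 + 0.112 = 3.241
R0 > 1, so the population is growing.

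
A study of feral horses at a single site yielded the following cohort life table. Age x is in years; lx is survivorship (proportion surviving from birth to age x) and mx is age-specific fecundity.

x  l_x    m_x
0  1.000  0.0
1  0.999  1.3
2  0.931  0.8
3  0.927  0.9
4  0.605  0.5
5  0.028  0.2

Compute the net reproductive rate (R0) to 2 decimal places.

3.19

lx·mx by age: 0, 1.2987, 0.7448, 0.8343, 0.3025, 0.0056
R0 = Σ lx·mx = 3.1859 → 3.19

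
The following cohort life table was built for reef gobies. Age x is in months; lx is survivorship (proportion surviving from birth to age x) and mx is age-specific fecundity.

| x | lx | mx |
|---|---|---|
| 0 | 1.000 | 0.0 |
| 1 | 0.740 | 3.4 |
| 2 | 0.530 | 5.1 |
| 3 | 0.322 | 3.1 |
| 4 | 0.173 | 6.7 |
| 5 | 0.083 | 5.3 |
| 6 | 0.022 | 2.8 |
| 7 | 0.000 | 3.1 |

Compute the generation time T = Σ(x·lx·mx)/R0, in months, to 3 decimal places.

2.300

lx·mx: 0, 2.516, 2.703, 0.9982, 1.1591, 0.4399, 0.0616, 0 → R0 = 7.8778
x·lx·mx: 0, 2.516, 5.406, 2.9946, 4.6364, 2.1995, 0.3696, 0 → Σ = 18.1221
T = 18.1221 / 7.8778 = 2.300401… → 2.300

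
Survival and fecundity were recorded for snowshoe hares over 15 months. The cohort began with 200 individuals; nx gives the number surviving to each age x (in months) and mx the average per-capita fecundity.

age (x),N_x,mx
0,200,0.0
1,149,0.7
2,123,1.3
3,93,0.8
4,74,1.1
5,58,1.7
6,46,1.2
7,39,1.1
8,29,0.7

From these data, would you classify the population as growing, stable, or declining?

growing

lx = nx/n0 = nx/200: 1, 0.745, 0.615, 0.465, 0.37, 0.29, 0.23, 0.195, 0.145
R0 = Σ lx·mx = 0 + 0.5215 + 0.7995 + 0.372 + 0.407 + 0.493 + 0.276 + 0.2145 + 0.1015 = 3.185
R0 > 1, so the population is growing.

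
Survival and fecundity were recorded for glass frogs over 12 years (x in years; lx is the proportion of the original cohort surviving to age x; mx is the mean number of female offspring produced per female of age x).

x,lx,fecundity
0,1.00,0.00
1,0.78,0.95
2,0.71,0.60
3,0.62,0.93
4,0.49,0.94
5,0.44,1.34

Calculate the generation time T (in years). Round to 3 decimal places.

2.904

lx·mx: 0, 0.741, 0.426, 0.5766, 0.4606, 0.5896 → R0 = 2.7938
x·lx·mx: 0, 0.741, 0.852, 1.7298, 1.8424, 2.948 → Σ = 8.1132
T = 8.1132 / 2.7938 = 2.904002… → 2.904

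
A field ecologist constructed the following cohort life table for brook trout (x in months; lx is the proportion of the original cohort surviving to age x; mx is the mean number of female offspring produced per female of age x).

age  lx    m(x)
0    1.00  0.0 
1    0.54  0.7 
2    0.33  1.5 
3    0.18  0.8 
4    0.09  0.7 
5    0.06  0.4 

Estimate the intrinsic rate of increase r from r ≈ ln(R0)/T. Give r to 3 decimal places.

0.050

R0 = Σ lx·mx = 0 + 0.378 + 0.495 + 0.144 + 0.063 + 0.024 = 1.104
Σ x·lx·mx = 2.172; T = 2.172/1.104 = 1.96739…
r ≈ ln(R0)/T = ln(1.104)/1.96739… = 0.05029… → 0.050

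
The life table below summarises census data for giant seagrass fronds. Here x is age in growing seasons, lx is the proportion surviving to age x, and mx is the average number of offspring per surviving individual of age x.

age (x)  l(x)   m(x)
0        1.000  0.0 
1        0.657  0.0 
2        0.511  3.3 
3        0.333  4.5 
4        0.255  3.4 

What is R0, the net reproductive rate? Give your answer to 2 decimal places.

lx·mx by age: 0, 0, 1.6863, 1.4985, 0.867
R0 = Σ lx·mx = 4.0518 → 4.05

4.05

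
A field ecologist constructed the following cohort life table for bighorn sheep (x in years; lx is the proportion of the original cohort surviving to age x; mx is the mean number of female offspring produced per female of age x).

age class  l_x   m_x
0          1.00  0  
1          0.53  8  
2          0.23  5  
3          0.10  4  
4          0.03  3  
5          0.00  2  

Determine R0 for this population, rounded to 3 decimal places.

5.880

lx·mx by age: 0, 4.24, 1.15, 0.4, 0.09, 0
R0 = Σ lx·mx = 5.88 → 5.880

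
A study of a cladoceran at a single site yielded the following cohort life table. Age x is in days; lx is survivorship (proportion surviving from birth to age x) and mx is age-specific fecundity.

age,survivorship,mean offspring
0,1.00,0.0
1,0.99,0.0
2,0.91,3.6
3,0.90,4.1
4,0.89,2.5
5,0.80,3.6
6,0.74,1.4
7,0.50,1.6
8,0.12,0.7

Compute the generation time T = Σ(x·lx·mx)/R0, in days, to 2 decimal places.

lx·mx: 0, 0, 3.276, 3.69, 2.225, 2.88, 1.036, 0.8, 0.084 → R0 = 13.991
x·lx·mx: 0, 0, 6.552, 11.07, 8.9, 14.4, 6.216, 5.6, 0.672 → Σ = 53.41
T = 53.41 / 13.991 = 3.817454… → 3.82

3.82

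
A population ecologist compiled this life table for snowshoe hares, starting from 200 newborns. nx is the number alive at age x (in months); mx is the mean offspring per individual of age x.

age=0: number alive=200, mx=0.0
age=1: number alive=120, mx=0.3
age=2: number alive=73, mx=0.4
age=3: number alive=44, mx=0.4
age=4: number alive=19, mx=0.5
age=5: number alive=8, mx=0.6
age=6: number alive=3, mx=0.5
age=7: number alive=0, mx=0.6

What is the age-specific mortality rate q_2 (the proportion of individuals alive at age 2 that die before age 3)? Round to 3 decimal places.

lx = nx/n0 = nx/200: 1, 0.6, 0.365, 0.22, 0.095, 0.04, 0.015, 0
q_2 = (l_2 − l_3) / l_2 = (0.365 − 0.22) / 0.365
     = 0.145 / 0.365 = 0.39726… → 0.397

0.397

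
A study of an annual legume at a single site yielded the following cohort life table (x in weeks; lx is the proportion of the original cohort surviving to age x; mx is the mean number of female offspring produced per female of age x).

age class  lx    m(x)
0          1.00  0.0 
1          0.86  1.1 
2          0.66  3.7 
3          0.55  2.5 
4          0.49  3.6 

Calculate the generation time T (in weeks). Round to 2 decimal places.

lx·mx: 0, 0.946, 2.442, 1.375, 1.764 → R0 = 6.527
x·lx·mx: 0, 0.946, 4.884, 4.125, 7.056 → Σ = 17.011
T = 17.011 / 6.527 = 2.606251… → 2.61

2.61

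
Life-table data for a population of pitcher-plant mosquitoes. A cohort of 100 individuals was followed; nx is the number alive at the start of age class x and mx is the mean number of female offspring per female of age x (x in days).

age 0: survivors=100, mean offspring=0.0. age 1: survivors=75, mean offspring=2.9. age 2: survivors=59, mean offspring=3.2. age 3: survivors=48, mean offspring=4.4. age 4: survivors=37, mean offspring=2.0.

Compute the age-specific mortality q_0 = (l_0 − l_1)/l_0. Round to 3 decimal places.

lx = nx/n0 = nx/100: 1, 0.75, 0.59, 0.48, 0.37
q_0 = (l_0 − l_1) / l_0 = (1 − 0.75) / 1
     = 0.25 / 1 = 0.25 → 0.250

0.250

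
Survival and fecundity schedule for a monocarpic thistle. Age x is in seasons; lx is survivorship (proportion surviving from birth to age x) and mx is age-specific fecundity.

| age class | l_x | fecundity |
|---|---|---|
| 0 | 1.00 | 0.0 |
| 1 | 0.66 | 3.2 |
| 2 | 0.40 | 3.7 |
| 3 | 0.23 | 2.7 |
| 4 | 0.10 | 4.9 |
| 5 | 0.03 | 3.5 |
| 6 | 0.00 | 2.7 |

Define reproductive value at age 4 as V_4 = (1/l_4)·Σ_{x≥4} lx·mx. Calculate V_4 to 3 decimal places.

5.950

lx·mx for x ≥ 4: 0.49, 0.105, 0 → sum = 0.595
V_4 = 0.595 / l_4 = 0.595 / 0.1 = 5.95 → 5.950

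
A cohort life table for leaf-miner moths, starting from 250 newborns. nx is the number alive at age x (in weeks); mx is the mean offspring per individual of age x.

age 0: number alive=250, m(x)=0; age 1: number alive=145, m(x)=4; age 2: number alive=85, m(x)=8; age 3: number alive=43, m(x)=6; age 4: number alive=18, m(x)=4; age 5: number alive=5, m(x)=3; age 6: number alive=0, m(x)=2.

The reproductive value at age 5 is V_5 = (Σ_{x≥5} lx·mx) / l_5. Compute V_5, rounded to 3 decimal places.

3.000

lx = nx/n0 = nx/250: 1, 0.58, 0.34, 0.172, 0.072, 0.02, 0
lx·mx for x ≥ 5: 0.06, 0 → sum = 0.06
V_5 = 0.06 / l_5 = 0.06 / 0.02 = 3 → 3.000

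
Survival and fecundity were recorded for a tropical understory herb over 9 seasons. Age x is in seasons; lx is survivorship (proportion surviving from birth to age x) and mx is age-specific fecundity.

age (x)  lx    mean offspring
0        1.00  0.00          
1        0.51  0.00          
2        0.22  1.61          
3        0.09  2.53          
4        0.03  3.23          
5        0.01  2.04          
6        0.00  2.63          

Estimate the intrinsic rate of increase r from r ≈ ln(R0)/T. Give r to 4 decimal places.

R0 = Σ lx·mx = 0 + 0 + 0.3542 + 0.2277 + 0.0969 + 0.0204 + 0 = 0.6992
Σ x·lx·mx = 1.8811; T = 1.8811/0.6992 = 2.69036…
r ≈ ln(R0)/T = ln(0.6992)/2.69036… = -0.133… → -0.1330

-0.1330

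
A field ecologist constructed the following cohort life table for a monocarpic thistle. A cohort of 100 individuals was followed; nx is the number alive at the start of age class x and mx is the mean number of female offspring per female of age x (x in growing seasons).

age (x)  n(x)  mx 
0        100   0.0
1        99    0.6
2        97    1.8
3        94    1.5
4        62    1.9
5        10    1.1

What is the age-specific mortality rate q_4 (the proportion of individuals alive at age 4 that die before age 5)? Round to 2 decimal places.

0.84

lx = nx/n0 = nx/100: 1, 0.99, 0.97, 0.94, 0.62, 0.1
q_4 = (l_4 − l_5) / l_4 = (0.62 − 0.1) / 0.62
     = 0.52 / 0.62 = 0.83871… → 0.84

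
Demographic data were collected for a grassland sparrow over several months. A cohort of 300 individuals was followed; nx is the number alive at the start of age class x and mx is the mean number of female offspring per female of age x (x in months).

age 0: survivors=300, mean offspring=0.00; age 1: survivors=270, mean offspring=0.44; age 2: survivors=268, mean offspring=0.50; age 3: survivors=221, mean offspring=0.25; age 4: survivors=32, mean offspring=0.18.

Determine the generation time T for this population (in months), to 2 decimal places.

lx = nx/n0 = nx/300: 1, 0.9, 0.89333…, 0.73667…, 0.10667…
lx·mx: 0, 0.396, 0.446667…, 0.184167…, 0.0192… → R0 = 1.046033…
x·lx·mx: 0, 0.396, 0.893333…, 0.5525…, 0.0768… → Σ = 1.918633…
T = 1.918633… / 1.046033… = 1.834199… → 1.83

1.83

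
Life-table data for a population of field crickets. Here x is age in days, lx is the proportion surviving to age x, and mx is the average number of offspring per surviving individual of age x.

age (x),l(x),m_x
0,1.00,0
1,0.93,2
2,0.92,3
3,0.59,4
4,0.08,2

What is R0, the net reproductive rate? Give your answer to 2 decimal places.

7.14

lx·mx by age: 0, 1.86, 2.76, 2.36, 0.16
R0 = Σ lx·mx = 7.14 → 7.14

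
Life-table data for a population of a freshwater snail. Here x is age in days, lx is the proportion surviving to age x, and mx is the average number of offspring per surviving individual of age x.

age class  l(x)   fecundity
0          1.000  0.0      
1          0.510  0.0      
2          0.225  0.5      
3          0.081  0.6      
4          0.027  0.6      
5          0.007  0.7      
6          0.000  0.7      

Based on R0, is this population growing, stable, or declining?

R0 = Σ lx·mx = 0 + 0 + 0.1125 + 0.0486 + 0.0162 + 0.0049 + 0 = 0.1822
R0 < 1, so the population is declining.

declining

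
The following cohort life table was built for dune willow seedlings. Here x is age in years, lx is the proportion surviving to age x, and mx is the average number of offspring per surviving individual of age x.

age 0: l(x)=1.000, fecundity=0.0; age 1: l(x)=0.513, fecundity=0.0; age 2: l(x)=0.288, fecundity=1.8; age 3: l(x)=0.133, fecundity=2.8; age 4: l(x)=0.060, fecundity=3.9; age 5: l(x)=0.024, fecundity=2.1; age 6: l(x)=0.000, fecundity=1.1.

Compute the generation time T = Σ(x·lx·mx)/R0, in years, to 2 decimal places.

2.84

lx·mx: 0, 0, 0.5184, 0.3724, 0.234, 0.0504, 0 → R0 = 1.1752
x·lx·mx: 0, 0, 1.0368, 1.1172, 0.936, 0.252, 0 → Σ = 3.342
T = 3.342 / 1.1752 = 2.843771… → 2.84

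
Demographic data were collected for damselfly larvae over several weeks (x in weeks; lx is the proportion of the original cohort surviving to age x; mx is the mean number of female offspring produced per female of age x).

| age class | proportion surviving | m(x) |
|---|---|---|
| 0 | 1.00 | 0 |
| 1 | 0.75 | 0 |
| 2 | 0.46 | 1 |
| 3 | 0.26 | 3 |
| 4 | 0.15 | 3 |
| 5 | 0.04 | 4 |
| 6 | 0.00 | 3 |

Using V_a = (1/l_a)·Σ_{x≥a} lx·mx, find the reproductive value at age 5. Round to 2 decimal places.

4.00

lx·mx for x ≥ 5: 0.16, 0 → sum = 0.16
V_5 = 0.16 / l_5 = 0.16 / 0.04 = 4 → 4.00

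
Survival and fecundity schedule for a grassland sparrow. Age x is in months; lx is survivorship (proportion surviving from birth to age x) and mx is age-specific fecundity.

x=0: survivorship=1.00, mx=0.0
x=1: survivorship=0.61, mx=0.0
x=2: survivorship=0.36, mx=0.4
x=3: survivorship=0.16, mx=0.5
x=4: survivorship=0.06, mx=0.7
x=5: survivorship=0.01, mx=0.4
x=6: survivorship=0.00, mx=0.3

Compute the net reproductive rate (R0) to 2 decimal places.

0.27

lx·mx by age: 0, 0, 0.144, 0.08, 0.042, 0.004, 0
R0 = Σ lx·mx = 0.27 → 0.27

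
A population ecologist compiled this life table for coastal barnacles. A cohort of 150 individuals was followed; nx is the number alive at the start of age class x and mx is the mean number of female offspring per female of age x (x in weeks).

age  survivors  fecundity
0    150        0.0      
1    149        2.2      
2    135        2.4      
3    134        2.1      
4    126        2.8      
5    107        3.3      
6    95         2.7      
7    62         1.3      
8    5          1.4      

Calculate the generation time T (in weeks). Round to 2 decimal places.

lx = nx/n0 = nx/150: 1, 0.99333…, 0.9, 0.89333…, 0.84, 0.71333…, 0.63333…, 0.41333…, 0.03333…
lx·mx: 0, 2.185333…, 2.16, 1.876…, 2.352, 2.354…, 1.71…, 0.537333…, 0.046667… → R0 = 13.221333…
x·lx·mx: 0, 2.185333…, 4.32, 5.628…, 9.408, 11.77…, 10.26…, 3.761333…, 0.373333… → Σ = 47.706…
T = 47.706… / 13.221333… = 3.608259… → 3.61

3.61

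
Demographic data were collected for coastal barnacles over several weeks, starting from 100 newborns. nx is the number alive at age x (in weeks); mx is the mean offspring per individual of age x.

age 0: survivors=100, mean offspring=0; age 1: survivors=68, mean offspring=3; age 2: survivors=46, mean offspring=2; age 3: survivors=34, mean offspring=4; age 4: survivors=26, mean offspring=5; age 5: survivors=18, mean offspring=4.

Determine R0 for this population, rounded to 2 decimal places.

6.34

lx = nx/n0 = nx/100: 1, 0.68, 0.46, 0.34, 0.26, 0.18
lx·mx by age: 0, 2.04, 0.92, 1.36, 1.3, 0.72
R0 = Σ lx·mx = 6.34 → 6.34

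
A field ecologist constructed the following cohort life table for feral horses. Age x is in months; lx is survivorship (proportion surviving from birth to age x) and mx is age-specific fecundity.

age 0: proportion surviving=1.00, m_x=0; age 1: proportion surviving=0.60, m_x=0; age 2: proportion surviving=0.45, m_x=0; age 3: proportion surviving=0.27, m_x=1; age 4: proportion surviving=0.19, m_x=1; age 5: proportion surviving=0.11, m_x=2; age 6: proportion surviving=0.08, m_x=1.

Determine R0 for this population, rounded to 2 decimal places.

0.76

lx·mx by age: 0, 0, 0, 0.27, 0.19, 0.22, 0.08
R0 = Σ lx·mx = 0.76 → 0.76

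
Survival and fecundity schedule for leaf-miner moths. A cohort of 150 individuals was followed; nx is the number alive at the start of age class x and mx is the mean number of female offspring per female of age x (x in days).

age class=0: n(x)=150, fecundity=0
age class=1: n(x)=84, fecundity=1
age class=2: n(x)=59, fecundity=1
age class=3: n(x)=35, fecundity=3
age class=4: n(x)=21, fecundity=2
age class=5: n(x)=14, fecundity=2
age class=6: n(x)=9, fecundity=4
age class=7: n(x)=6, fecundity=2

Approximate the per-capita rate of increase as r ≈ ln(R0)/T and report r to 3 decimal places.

0.290

lx = nx/n0 = nx/150: 1, 0.56, 0.39333…, 0.23333…, 0.14, 0.09333…, 0.06, 0.04
R0 = Σ lx·mx = 0 + 0.56 + 0.39333… + 0.7… + 0.28 + 0.18667… + 0.24 + 0.08 = 2.44…
Σ x·lx·mx = 7.5…; T = 7.5…/2.44… = 3.07377…
r ≈ ln(R0)/T = ln(2.44…)/3.07377… = 0.2902… → 0.290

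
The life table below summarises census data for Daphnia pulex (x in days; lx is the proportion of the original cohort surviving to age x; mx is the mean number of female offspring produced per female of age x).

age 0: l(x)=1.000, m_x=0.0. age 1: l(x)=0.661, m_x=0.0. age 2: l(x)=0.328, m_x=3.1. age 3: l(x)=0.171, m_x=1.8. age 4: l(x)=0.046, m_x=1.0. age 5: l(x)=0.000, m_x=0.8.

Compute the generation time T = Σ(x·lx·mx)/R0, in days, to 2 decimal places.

2.29

lx·mx: 0, 0, 1.0168, 0.3078, 0.046, 0 → R0 = 1.3706
x·lx·mx: 0, 0, 2.0336, 0.9234, 0.184, 0 → Σ = 3.141
T = 3.141 / 1.3706 = 2.291697… → 2.29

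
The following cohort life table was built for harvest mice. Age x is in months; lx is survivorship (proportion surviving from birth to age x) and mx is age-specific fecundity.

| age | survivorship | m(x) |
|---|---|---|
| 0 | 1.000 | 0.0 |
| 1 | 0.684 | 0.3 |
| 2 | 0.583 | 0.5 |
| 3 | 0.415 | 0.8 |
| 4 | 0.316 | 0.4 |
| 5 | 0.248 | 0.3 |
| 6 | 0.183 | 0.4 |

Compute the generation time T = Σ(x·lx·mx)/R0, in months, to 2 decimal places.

2.81

lx·mx: 0, 0.2052, 0.2915, 0.332, 0.1264, 0.0744, 0.0732 → R0 = 1.1027
x·lx·mx: 0, 0.2052, 0.583, 0.996, 0.5056, 0.372, 0.4392 → Σ = 3.101
T = 3.101 / 1.1027 = 2.812188… → 2.81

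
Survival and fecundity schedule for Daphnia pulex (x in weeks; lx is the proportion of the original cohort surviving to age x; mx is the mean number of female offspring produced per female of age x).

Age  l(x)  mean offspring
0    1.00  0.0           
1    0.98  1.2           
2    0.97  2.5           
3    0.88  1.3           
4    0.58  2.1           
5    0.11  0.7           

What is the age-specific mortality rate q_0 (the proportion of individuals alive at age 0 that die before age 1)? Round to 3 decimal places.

q_0 = (l_0 − l_1) / l_0 = (1 − 0.98) / 1
     = 0.02 / 1 = 0.02 → 0.020

0.020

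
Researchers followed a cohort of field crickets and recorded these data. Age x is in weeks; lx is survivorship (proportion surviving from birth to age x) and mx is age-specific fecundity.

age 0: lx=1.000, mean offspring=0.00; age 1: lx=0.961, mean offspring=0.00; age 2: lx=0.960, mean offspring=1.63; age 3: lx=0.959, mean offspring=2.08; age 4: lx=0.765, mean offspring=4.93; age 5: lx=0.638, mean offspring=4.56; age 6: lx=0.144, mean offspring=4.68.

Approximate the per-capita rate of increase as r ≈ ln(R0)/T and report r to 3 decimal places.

0.610

R0 = Σ lx·mx = 0 + 0 + 1.5648 + 1.99472 + 3.77145 + 2.90928 + 0.67392 = 10.91417
Σ x·lx·mx = 42.78948; T = 42.78948/10.91417 = 3.92054…
r ≈ ln(R0)/T = ln(10.91417)/3.92054… = 0.60963… → 0.610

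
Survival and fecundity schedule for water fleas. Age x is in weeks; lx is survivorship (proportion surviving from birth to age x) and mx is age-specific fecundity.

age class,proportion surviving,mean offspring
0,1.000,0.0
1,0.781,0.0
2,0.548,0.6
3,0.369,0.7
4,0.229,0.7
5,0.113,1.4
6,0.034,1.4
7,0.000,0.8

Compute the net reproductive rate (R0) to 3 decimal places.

lx·mx by age: 0, 0, 0.3288, 0.2583, 0.1603, 0.1582, 0.0476, 0
R0 = Σ lx·mx = 0.9532 → 0.953

0.953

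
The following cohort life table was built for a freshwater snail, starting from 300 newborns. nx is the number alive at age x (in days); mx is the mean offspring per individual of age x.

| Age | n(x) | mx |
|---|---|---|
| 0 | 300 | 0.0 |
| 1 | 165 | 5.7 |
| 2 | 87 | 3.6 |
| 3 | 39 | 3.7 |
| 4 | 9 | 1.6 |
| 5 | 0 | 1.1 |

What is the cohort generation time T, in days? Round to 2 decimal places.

1.46

lx = nx/n0 = nx/300: 1, 0.55, 0.29, 0.13, 0.03, 0
lx·mx: 0, 3.135, 1.044, 0.481, 0.048, 0 → R0 = 4.708
x·lx·mx: 0, 3.135, 2.088, 1.443, 0.192, 0 → Σ = 6.858
T = 6.858 / 4.708 = 1.456669… → 1.46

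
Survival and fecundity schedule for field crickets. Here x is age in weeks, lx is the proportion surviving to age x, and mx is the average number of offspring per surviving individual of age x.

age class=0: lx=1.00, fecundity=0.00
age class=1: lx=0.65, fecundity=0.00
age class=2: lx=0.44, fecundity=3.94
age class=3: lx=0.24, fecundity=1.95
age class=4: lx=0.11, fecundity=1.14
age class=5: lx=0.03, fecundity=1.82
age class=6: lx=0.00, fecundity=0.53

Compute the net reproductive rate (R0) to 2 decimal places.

2.38

lx·mx by age: 0, 0, 1.7336, 0.468, 0.1254, 0.0546, 0
R0 = Σ lx·mx = 2.3816 → 2.38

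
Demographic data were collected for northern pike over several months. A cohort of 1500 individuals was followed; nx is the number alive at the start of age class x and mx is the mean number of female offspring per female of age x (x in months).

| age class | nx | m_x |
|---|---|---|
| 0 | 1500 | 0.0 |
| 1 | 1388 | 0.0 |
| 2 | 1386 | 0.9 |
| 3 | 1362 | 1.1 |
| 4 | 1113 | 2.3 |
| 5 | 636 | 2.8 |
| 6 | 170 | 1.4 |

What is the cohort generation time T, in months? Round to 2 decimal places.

lx = nx/n0 = nx/1500: 1, 0.92533…, 0.924, 0.908, 0.742, 0.424, 0.11333…
lx·mx: 0, 0, 0.8316, 0.9988, 1.7066, 1.1872, 0.158667… → R0 = 4.882867…
x·lx·mx: 0, 0, 1.6632, 2.9964, 6.8264, 5.936, 0.952… → Σ = 18.374…
T = 18.374… / 4.882867… = 3.762953… → 3.76

3.76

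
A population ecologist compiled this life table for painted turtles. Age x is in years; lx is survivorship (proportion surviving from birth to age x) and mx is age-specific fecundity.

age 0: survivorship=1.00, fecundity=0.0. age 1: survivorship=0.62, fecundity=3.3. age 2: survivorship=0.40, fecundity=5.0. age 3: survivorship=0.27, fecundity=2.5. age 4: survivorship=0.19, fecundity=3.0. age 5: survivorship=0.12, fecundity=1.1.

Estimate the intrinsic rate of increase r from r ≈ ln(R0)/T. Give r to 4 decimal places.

R0 = Σ lx·mx = 0 + 2.046 + 2 + 0.675 + 0.57 + 0.132 = 5.423
Σ x·lx·mx = 11.011; T = 11.011/5.423 = 2.03043…
r ≈ ln(R0)/T = ln(5.423)/2.03043… = 0.832657… → 0.8327

0.8327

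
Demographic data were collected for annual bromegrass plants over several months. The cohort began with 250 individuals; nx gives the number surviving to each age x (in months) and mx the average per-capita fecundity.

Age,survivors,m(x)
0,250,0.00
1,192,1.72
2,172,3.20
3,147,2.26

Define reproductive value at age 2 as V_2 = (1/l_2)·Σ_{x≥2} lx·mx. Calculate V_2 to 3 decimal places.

lx = nx/n0 = nx/250: 1, 0.768, 0.688, 0.588
lx·mx for x ≥ 2: 2.2016, 1.32888 → sum = 3.53048
V_2 = 3.53048 / l_2 = 3.53048 / 0.688 = 5.131512… → 5.132

5.132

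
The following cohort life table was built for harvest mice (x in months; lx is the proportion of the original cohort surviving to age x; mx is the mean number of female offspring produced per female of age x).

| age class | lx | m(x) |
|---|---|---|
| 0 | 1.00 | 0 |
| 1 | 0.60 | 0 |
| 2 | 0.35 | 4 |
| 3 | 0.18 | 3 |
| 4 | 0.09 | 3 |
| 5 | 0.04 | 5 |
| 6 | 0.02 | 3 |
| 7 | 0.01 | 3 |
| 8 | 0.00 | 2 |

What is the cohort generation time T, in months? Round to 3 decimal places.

2.828

lx·mx: 0, 0, 1.4, 0.54, 0.27, 0.2, 0.06, 0.03, 0 → R0 = 2.5
x·lx·mx: 0, 0, 2.8, 1.62, 1.08, 1, 0.36, 0.21, 0 → Σ = 7.07
T = 7.07 / 2.5 = 2.828 → 2.828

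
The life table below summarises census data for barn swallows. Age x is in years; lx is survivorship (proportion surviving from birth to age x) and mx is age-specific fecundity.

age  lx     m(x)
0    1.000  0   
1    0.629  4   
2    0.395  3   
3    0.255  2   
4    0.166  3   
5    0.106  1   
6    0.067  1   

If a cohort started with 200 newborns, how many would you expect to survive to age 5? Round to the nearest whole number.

21

Expected survivors = N0 · l_5 = 200 × 0.106 = 21.2 → 21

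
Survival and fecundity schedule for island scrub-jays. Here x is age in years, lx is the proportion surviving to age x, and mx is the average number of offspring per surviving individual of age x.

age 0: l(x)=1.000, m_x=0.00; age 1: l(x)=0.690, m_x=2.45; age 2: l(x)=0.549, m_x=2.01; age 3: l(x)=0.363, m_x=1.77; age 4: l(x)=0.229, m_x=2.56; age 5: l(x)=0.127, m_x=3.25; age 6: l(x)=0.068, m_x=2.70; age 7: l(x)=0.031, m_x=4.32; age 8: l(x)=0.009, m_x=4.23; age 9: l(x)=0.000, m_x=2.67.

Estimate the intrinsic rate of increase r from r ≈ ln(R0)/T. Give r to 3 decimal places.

0.597

R0 = Σ lx·mx = 0 + 1.6905 + 1.10349 + 0.64251 + 0.58624 + 0.41275 + 0.1836 + 0.13392 + 0.03807 + 0 = 4.79108
Σ x·lx·mx = 12.57732; T = 12.57732/4.79108 = 2.62515…
r ≈ ln(R0)/T = ln(4.79108)/2.62515… = 0.59682… → 0.597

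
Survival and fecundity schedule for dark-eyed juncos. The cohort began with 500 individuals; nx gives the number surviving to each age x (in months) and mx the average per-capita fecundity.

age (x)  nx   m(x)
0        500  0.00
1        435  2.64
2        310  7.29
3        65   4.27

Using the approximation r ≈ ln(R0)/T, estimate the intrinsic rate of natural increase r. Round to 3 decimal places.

lx = nx/n0 = nx/500: 1, 0.87, 0.62, 0.13
R0 = Σ lx·mx = 0 + 2.2968 + 4.5198 + 0.5551 = 7.3717
Σ x·lx·mx = 13.0017; T = 13.0017/7.3717 = 1.76373…
r ≈ ln(R0)/T = ln(7.3717)/1.76373… = 1.13263… → 1.133

1.133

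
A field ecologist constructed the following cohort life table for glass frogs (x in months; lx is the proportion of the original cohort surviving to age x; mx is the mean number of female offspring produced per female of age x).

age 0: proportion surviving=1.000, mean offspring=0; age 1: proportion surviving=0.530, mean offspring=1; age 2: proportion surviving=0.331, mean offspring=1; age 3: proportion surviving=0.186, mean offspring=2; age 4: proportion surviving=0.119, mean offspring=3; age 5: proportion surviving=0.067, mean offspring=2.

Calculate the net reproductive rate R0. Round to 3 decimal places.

lx·mx by age: 0, 0.53, 0.331, 0.372, 0.357, 0.134
R0 = Σ lx·mx = 1.724 → 1.724

1.724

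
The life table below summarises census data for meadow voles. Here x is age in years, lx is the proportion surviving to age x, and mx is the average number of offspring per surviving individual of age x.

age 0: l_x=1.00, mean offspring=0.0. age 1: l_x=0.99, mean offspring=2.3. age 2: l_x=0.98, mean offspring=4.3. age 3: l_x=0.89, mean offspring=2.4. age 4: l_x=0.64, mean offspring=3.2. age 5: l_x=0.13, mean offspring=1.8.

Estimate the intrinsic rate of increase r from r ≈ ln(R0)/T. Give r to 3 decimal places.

R0 = Σ lx·mx = 0 + 2.277 + 4.214 + 2.136 + 2.048 + 0.234 = 10.909
Σ x·lx·mx = 26.475; T = 26.475/10.909 = 2.4269…
r ≈ ln(R0)/T = ln(10.909)/2.4269… = 0.98463… → 0.985

0.985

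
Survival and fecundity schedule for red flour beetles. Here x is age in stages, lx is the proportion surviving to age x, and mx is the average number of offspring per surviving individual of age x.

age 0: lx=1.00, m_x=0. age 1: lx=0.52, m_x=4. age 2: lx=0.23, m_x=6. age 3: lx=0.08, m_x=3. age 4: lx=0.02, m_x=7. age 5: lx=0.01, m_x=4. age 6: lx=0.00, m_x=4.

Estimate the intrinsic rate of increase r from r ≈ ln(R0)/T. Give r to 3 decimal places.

0.832

R0 = Σ lx·mx = 0 + 2.08 + 1.38 + 0.24 + 0.14 + 0.04 + 0 = 3.88
Σ x·lx·mx = 6.32; T = 6.32/3.88 = 1.62887…
r ≈ ln(R0)/T = ln(3.88)/1.62887… = 0.83238… → 0.832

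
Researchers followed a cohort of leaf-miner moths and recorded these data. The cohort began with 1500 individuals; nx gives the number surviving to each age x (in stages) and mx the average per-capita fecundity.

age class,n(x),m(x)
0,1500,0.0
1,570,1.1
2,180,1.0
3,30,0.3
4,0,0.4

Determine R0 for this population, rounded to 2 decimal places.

0.54

lx = nx/n0 = nx/1500: 1, 0.38, 0.12, 0.02, 0
lx·mx by age: 0, 0.418, 0.12, 0.006, 0
R0 = Σ lx·mx = 0.544 → 0.54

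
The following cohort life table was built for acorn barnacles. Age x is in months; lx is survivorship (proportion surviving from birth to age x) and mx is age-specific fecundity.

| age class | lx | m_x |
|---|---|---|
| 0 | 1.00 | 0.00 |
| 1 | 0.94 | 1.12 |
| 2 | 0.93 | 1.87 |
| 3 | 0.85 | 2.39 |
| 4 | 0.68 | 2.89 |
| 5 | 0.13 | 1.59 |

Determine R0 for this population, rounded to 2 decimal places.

7.00

lx·mx by age: 0, 1.0528, 1.7391, 2.0315, 1.9652, 0.2067
R0 = Σ lx·mx = 6.9953 → 7.00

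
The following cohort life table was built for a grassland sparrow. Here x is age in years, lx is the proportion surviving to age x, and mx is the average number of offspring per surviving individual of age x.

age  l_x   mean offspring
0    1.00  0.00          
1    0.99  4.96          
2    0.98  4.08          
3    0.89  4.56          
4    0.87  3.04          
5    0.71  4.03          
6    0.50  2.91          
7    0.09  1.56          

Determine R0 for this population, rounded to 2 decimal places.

20.07

lx·mx by age: 0, 4.9104, 3.9984, 4.0584, 2.6448, 2.8613, 1.455, 0.1404
R0 = Σ lx·mx = 20.0687 → 20.07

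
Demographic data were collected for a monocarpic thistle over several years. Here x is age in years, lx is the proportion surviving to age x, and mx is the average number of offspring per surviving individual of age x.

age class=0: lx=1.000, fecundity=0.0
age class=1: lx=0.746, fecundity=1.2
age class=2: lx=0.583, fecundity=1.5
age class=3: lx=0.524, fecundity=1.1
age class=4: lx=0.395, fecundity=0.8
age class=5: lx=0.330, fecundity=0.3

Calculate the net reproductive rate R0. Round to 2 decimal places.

2.76

lx·mx by age: 0, 0.8952, 0.8745, 0.5764, 0.316, 0.099
R0 = Σ lx·mx = 2.7611 → 2.76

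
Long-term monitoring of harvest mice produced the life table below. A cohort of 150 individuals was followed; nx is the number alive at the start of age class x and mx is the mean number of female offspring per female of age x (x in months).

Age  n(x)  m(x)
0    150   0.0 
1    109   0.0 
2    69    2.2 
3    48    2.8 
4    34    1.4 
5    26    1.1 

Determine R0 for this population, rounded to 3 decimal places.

2.416

lx = nx/n0 = nx/150: 1, 0.72667…, 0.46, 0.32, 0.22667…, 0.17333…
lx·mx by age: 0, 0, 1.012, 0.896, 0.317333…, 0.190667…
R0 = Σ lx·mx = 2.416… → 2.416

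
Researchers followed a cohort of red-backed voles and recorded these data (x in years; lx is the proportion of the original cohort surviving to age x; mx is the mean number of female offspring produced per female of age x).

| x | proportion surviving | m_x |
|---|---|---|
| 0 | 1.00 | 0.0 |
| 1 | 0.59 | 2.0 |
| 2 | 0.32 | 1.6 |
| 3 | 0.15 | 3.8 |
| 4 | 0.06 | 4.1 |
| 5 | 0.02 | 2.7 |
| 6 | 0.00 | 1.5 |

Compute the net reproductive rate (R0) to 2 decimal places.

2.56

lx·mx by age: 0, 1.18, 0.512, 0.57, 0.246, 0.054, 0
R0 = Σ lx·mx = 2.562 → 2.56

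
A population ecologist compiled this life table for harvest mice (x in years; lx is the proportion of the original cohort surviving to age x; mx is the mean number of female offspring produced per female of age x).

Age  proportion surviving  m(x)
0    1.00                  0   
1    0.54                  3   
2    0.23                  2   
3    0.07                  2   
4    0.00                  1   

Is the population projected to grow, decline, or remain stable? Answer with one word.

R0 = Σ lx·mx = 0 + 1.62 + 0.46 + 0.14 + 0 = 2.22
R0 > 1, so the population is growing.

growing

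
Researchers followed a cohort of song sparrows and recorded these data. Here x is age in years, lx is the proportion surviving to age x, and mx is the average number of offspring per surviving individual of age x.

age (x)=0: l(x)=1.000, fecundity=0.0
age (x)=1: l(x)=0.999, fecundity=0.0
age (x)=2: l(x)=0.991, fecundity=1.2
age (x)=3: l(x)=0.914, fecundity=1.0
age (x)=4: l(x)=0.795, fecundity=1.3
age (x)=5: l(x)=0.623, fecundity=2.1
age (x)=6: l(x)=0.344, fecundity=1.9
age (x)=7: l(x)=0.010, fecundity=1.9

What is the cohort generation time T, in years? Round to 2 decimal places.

lx·mx: 0, 0, 1.1892, 0.914, 1.0335, 1.3083, 0.6536, 0.019 → R0 = 5.1176
x·lx·mx: 0, 0, 2.3784, 2.742, 4.134, 6.5415, 3.9216, 0.133 → Σ = 19.8505
T = 19.8505 / 5.1176 = 3.878869… → 3.88

3.88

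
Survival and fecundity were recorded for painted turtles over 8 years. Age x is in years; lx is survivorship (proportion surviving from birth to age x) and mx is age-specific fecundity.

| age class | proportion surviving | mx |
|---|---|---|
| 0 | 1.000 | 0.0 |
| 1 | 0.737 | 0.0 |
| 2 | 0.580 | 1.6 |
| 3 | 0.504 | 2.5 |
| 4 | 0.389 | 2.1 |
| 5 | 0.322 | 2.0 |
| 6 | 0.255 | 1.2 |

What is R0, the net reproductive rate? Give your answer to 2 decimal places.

3.95

lx·mx by age: 0, 0, 0.928, 1.26, 0.8169, 0.644, 0.306
R0 = Σ lx·mx = 3.9549 → 3.95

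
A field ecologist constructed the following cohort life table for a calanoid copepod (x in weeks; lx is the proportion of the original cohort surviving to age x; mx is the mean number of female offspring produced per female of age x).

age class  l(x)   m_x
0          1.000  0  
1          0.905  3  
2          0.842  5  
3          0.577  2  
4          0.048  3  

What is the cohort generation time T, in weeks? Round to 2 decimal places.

lx·mx: 0, 2.715, 4.21, 1.154, 0.144 → R0 = 8.223
x·lx·mx: 0, 2.715, 8.42, 3.462, 0.576 → Σ = 15.173
T = 15.173 / 8.223 = 1.84519… → 1.85

1.85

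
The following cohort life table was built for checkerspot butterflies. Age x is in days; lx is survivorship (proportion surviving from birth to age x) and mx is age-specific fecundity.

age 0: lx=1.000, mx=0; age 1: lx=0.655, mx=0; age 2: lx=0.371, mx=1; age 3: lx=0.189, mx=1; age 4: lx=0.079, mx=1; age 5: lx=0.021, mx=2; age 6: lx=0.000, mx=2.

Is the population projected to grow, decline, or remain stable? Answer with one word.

declining

R0 = Σ lx·mx = 0 + 0 + 0.371 + 0.189 + 0.079 + 0.042 + 0 = 0.681
R0 < 1, so the population is declining.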